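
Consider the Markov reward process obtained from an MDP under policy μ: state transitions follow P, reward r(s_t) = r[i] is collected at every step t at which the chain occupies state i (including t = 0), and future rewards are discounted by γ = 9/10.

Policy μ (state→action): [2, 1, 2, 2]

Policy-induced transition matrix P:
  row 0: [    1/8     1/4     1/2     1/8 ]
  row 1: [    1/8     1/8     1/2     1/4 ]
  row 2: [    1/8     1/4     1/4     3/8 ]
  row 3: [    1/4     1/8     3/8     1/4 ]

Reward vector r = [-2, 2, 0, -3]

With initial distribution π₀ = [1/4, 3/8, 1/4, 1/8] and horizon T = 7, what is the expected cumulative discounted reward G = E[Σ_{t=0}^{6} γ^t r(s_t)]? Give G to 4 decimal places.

G = -3.2674

t=0: π = [0.2500, 0.3750, 0.2500, 0.1250], E[r] = -0.1250, γ^t·E[r] = -0.125000, running G = -0.125000
t=1: π = [0.1406, 0.1875, 0.4219, 0.2500], E[r] = -0.6563, γ^t·E[r] = -0.590625, running G = -0.715625
t=2: π = [0.1563, 0.1953, 0.3633, 0.2852], E[r] = -0.7773, γ^t·E[r] = -0.629648, running G = -1.345273
t=3: π = [0.1606, 0.1899, 0.3735, 0.2759], E[r] = -0.7690, γ^t·E[r] = -0.560632, running G = -1.905906
t=4: π = [0.1595, 0.1918, 0.3721, 0.2766], E[r] = -0.7653, γ^t·E[r] = -0.502086, running G = -2.407992
t=5: π = [0.1596, 0.1915, 0.3724, 0.2766], E[r] = -0.7660, γ^t·E[r] = -0.452310, running G = -2.860302
t=6: π = [0.1596, 0.1915, 0.3723, 0.2766], E[r] = -0.7660, γ^t·E[r] = -0.407062, running G = -3.267364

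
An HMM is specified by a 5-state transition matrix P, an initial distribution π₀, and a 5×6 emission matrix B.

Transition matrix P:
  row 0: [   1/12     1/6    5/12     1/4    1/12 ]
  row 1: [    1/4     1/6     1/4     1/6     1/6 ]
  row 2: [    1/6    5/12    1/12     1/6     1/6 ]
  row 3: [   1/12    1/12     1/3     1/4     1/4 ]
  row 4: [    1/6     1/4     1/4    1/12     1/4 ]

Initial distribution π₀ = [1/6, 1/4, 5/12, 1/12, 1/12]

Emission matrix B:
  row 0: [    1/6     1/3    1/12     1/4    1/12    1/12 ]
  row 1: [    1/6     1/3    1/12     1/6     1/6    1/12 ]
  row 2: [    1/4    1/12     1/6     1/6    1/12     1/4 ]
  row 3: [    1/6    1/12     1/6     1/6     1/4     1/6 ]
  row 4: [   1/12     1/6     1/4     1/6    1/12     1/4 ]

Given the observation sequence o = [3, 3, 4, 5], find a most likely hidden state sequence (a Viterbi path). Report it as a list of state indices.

t=0: δ = [4.167e-02, 4.167e-02, 6.944e-02, 1.389e-02, 1.389e-02]  (obs o_0=3)
t=1: δ = [2.894e-03, 4.823e-03, 2.894e-03, 1.929e-03, 1.929e-03]  ψ = [2, 2, 0, 2, 2]  (obs o_1=3)
t=2: δ = [1.005e-04, 2.009e-04, 1.005e-04, 2.009e-04, 6.698e-05]  ψ = [1, 2, 0, 1, 1]  (obs o_2=4)
t=3: δ = [4.186e-06, 3.489e-06, 1.674e-05, 8.372e-06, 1.256e-05]  ψ = [1, 2, 3, 3, 3]  (obs o_3=5)
backtrack: best end state = 2; path = [2, 1, 3, 2]

path = [2, 1, 3, 2]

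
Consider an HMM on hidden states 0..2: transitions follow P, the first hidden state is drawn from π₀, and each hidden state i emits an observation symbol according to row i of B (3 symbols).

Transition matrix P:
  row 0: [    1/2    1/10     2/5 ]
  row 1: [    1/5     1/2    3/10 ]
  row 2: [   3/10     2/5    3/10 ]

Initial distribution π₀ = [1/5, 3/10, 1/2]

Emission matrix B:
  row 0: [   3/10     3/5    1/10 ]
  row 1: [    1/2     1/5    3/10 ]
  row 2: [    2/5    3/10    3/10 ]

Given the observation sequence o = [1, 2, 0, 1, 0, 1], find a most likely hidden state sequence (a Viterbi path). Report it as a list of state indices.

t=0: δ = [1.200e-01, 6.000e-02, 1.500e-01]  (obs o_0=1)
t=1: δ = [6.000e-03, 1.800e-02, 1.440e-02]  ψ = [0, 2, 0]  (obs o_1=2)
t=2: δ = [1.296e-03, 4.500e-03, 2.160e-03]  ψ = [2, 1, 1]  (obs o_2=0)
t=3: δ = [5.400e-04, 4.500e-04, 4.050e-04]  ψ = [1, 1, 1]  (obs o_3=1)
t=4: δ = [8.100e-05, 1.125e-04, 8.640e-05]  ψ = [0, 1, 0]  (obs o_4=0)
t=5: δ = [2.430e-05, 1.125e-05, 1.013e-05]  ψ = [0, 1, 1]  (obs o_5=1)
backtrack: best end state = 0; path = [2, 1, 1, 0, 0, 0]

path = [2, 1, 1, 0, 0, 0]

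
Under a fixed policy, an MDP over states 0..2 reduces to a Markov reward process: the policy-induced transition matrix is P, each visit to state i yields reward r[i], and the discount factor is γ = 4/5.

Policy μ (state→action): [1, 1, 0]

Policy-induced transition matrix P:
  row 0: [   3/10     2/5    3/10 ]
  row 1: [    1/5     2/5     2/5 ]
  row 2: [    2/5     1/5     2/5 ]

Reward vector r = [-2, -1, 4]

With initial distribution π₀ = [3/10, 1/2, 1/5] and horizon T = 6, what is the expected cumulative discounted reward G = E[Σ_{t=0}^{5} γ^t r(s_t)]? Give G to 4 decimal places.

G = 1.2045

t=0: π = [0.3000, 0.5000, 0.2000], E[r] = -0.3000, γ^t·E[r] = -0.300000, running G = -0.300000
t=1: π = [0.2700, 0.3600, 0.3700], E[r] = 0.5800, γ^t·E[r] = 0.464000, running G = 0.164000
t=2: π = [0.3010, 0.3260, 0.3730], E[r] = 0.5640, γ^t·E[r] = 0.360960, running G = 0.524960
t=3: π = [0.3047, 0.3254, 0.3699], E[r] = 0.5448, γ^t·E[r] = 0.278938, running G = 0.803898
t=4: π = [0.3045, 0.3260, 0.3695], E[r] = 0.5432, γ^t·E[r] = 0.222495, running G = 1.026392
t=5: π = [0.3044, 0.3261, 0.3696], E[r] = 0.5434, γ^t·E[r] = 0.178069, running G = 1.204461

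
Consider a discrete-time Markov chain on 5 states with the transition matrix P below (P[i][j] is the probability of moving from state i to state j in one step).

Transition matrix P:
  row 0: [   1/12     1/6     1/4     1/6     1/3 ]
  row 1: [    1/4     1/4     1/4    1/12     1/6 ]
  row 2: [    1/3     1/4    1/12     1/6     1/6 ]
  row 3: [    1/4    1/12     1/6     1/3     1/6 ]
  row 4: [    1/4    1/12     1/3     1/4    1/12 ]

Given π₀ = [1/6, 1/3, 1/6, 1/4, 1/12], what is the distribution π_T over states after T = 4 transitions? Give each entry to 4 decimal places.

π = [0.2295, 0.1658, 0.2134, 0.2022, 0.1893]

t=0: π = [0.1667, 0.3333, 0.1667, 0.2500, 0.0833]
t=1: π = [0.2361, 0.1806, 0.2083, 0.1875, 0.1875]
t=2: π = [0.2280, 0.1678, 0.2153, 0.1985, 0.1904]
t=3: π = [0.2299, 0.1662, 0.2134, 0.2016, 0.1888]
t=4: π = [0.2295, 0.1658, 0.2134, 0.2022, 0.1893]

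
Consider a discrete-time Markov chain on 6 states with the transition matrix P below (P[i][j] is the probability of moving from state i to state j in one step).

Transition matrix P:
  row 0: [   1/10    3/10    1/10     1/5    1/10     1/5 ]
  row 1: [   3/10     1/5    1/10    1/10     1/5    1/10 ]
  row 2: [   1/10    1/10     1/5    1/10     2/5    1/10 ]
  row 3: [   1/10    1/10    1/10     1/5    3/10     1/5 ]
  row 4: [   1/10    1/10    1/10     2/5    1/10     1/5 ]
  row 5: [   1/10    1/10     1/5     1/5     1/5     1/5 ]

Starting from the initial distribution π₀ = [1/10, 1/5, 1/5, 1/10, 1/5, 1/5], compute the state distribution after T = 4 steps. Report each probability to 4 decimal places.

π = [0.1280, 0.1397, 0.1303, 0.2157, 0.2134, 0.1730]

t=0: π = [0.1000, 0.2000, 0.2000, 0.1000, 0.2000, 0.2000]
t=1: π = [0.1400, 0.1400, 0.1400, 0.2000, 0.2200, 0.1600]
t=2: π = [0.1280, 0.1420, 0.1300, 0.2160, 0.2120, 0.1720]
t=3: π = [0.1284, 0.1398, 0.1302, 0.2152, 0.2136, 0.1728]
t=4: π = [0.1280, 0.1397, 0.1303, 0.2157, 0.2134, 0.1730]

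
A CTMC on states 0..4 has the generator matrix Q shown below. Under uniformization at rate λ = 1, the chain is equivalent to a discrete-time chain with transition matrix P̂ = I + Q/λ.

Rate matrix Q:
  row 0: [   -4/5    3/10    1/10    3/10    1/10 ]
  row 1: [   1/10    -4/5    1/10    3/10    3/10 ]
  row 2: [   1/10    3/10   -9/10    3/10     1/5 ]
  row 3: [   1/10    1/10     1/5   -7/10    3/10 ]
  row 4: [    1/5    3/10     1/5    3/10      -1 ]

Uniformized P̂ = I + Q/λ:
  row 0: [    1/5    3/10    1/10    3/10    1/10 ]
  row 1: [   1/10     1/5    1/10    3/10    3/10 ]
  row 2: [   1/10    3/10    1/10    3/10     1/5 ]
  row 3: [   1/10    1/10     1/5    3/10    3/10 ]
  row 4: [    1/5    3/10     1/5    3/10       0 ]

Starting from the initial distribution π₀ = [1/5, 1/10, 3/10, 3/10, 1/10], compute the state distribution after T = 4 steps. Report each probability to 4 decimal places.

π = [0.1332, 0.2182, 0.1498, 0.3000, 0.1988]

t=0: π = [0.2000, 0.1000, 0.3000, 0.3000, 0.1000]
t=1: π = [0.1300, 0.2300, 0.1400, 0.3000, 0.2000]
t=2: π = [0.1330, 0.2170, 0.1500, 0.3000, 0.2000]
t=3: π = [0.1333, 0.2183, 0.1500, 0.3000, 0.1984]
t=4: π = [0.1332, 0.2182, 0.1498, 0.3000, 0.1988]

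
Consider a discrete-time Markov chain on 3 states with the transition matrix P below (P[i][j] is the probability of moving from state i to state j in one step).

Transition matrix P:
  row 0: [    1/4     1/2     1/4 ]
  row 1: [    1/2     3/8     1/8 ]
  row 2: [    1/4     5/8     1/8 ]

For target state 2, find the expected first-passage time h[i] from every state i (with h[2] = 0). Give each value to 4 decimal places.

h = [5.1429, 5.7143, 0.0000]

First-step conditioning: h[2] = 0; for i ≠ 2, h[i] = 1 + Σ_k P[i][k]·h[k].
  h[0] = 1 + 1/4·h[0] + 1/2·h[1]
  h[1] = 1 + 1/2·h[0] + 3/8·h[1]
Solving the 2×2 linear system over states ≠ 2 gives exactly h = [36/7, 40/7, 0] (h[2] = 0 is the target).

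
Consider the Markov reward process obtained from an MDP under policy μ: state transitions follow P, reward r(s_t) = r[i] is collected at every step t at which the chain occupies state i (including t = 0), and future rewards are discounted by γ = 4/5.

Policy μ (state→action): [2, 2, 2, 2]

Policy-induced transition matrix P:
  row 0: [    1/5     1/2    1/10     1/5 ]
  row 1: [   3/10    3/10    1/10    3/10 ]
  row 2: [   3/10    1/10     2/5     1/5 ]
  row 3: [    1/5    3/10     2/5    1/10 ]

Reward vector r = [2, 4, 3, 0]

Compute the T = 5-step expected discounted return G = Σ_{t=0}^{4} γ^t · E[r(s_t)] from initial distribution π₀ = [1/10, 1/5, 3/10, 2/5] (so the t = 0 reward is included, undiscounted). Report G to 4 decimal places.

t=0: π = [0.1000, 0.2000, 0.3000, 0.4000], E[r] = 1.9000, γ^t·E[r] = 1.900000, running G = 1.900000
t=1: π = [0.2500, 0.2600, 0.3100, 0.1800], E[r] = 2.4700, γ^t·E[r] = 1.976000, running G = 3.876000
t=2: π = [0.2570, 0.2880, 0.2470, 0.2080], E[r] = 2.4070, γ^t·E[r] = 1.540480, running G = 5.416480
t=3: π = [0.2535, 0.3020, 0.2365, 0.2080], E[r] = 2.4245, γ^t·E[r] = 1.241344, running G = 6.657824
t=4: π = [0.2539, 0.3034, 0.2334, 0.2094], E[r] = 2.4214, γ^t·E[r] = 0.991785, running G = 7.649609

G = 7.6496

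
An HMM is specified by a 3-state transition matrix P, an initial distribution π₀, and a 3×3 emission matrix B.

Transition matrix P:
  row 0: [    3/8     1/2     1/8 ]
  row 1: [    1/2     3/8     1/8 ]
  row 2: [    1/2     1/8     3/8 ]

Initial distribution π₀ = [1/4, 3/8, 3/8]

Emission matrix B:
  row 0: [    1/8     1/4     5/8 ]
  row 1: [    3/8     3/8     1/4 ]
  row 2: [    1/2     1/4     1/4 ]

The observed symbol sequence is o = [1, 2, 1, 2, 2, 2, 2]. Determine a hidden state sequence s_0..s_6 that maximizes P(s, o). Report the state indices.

t=0: δ = [6.250e-02, 1.406e-01, 9.375e-02]  (obs o_0=1)
t=1: δ = [4.395e-02, 1.318e-02, 8.789e-03]  ψ = [1, 1, 2]  (obs o_1=2)
t=2: δ = [4.120e-03, 8.240e-03, 1.373e-03]  ψ = [0, 0, 0]  (obs o_2=1)
t=3: δ = [2.575e-03, 7.725e-04, 2.575e-04]  ψ = [1, 1, 1]  (obs o_3=2)
t=4: δ = [6.035e-04, 3.219e-04, 8.047e-05]  ψ = [0, 0, 0]  (obs o_4=2)
t=5: δ = [1.414e-04, 7.544e-05, 1.886e-05]  ψ = [0, 0, 0]  (obs o_5=2)
t=6: δ = [3.315e-05, 1.768e-05, 4.420e-06]  ψ = [0, 0, 0]  (obs o_6=2)
backtrack: best end state = 0; path = [1, 0, 1, 0, 0, 0, 0]

path = [1, 0, 1, 0, 0, 0, 0]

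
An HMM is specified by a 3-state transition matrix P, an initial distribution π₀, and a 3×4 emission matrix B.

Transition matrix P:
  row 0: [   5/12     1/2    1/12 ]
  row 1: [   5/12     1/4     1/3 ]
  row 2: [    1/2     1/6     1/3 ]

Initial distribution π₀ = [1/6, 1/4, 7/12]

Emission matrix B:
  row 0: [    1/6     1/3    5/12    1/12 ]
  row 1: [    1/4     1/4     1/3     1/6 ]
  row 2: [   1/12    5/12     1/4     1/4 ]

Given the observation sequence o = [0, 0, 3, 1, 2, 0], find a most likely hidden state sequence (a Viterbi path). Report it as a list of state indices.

path = [1, 0, 1, 2, 0, 1]

t=0: δ = [2.778e-02, 6.250e-02, 4.861e-02]  (obs o_0=0)
t=1: δ = [4.340e-03, 3.906e-03, 1.736e-03]  ψ = [1, 1, 1]  (obs o_1=0)
t=2: δ = [1.507e-04, 3.617e-04, 3.255e-04]  ψ = [0, 0, 1]  (obs o_2=3)
t=3: δ = [5.425e-05, 2.261e-05, 5.023e-05]  ψ = [2, 1, 1]  (obs o_3=1)
t=4: δ = [1.047e-05, 9.042e-06, 4.186e-06]  ψ = [2, 0, 2]  (obs o_4=2)
t=5: δ = [7.268e-07, 1.308e-06, 2.512e-07]  ψ = [0, 0, 1]  (obs o_5=0)
backtrack: best end state = 1; path = [1, 0, 1, 2, 0, 1]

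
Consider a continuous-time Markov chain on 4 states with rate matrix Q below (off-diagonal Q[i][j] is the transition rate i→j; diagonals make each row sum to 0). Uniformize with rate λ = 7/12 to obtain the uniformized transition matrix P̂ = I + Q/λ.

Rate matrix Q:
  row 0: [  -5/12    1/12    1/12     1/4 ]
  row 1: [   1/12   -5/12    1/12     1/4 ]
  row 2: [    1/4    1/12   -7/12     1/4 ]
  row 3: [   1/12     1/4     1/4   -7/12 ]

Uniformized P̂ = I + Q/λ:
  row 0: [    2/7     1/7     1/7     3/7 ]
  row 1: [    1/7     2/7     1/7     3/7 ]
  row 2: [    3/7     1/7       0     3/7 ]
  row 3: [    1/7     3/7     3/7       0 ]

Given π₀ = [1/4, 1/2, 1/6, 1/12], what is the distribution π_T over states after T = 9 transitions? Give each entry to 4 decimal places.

t=0: π = [0.2500, 0.5000, 0.1667, 0.0833]
t=1: π = [0.2262, 0.2381, 0.1429, 0.3929]
t=2: π = [0.2160, 0.2891, 0.2347, 0.2602]
t=3: π = [0.2408, 0.2585, 0.1837, 0.3171]
t=4: π = [0.2297, 0.2704, 0.2072, 0.2927]
t=5: π = [0.2349, 0.2651, 0.1969, 0.3031]
t=6: π = [0.2327, 0.2673, 0.2013, 0.2987]
t=7: π = [0.2336, 0.2664, 0.1994, 0.3006]
t=8: π = [0.2332, 0.2668, 0.2002, 0.2998]
t=9: π = [0.2334, 0.2666, 0.1999, 0.3001]

π = [0.2334, 0.2666, 0.1999, 0.3001]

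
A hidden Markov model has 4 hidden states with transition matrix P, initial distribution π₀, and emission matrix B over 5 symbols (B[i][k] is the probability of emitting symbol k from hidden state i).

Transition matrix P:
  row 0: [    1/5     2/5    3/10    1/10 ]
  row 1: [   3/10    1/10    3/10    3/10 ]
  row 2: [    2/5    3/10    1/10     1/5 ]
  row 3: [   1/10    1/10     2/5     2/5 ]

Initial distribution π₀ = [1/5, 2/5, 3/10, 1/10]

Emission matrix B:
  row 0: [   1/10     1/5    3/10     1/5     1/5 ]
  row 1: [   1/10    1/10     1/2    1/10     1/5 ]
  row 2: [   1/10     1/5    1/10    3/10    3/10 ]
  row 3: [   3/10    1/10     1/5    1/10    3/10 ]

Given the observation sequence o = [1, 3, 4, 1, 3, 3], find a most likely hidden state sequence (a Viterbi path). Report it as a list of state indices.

path = [2, 0, 2, 0, 2, 0]

t=0: δ = [4.000e-02, 4.000e-02, 6.000e-02, 1.000e-02]  (obs o_0=1)
t=1: δ = [4.800e-03, 1.800e-03, 3.600e-03, 1.200e-03]  ψ = [2, 2, 0, 1]  (obs o_1=3)
t=2: δ = [2.880e-04, 3.840e-04, 4.320e-04, 2.160e-04]  ψ = [2, 0, 0, 2]  (obs o_2=4)
t=3: δ = [3.456e-05, 1.296e-05, 2.304e-05, 1.152e-05]  ψ = [2, 2, 1, 1]  (obs o_3=1)
t=4: δ = [1.843e-06, 1.382e-06, 3.110e-06, 4.608e-07]  ψ = [2, 0, 0, 2]  (obs o_4=3)
t=5: δ = [2.488e-07, 9.331e-08, 1.659e-07, 6.221e-08]  ψ = [2, 2, 0, 2]  (obs o_5=3)
backtrack: best end state = 0; path = [2, 0, 2, 0, 2, 0]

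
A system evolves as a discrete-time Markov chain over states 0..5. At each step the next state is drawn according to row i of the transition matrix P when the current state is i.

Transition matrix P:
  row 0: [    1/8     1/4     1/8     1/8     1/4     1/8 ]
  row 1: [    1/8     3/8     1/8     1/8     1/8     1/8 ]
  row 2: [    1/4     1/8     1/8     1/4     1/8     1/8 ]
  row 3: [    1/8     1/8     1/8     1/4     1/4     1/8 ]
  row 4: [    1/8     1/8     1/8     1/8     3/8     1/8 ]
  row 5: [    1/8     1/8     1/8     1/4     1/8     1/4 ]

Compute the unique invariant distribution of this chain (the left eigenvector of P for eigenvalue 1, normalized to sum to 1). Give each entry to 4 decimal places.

Balance equations π_j = Σ_i π_i·P[i][j]:
  π_0 = 1/8·π_0 + 1/8·π_1 + 1/4·π_2 + 1/8·π_3 + 1/8·π_4 + 1/8·π_5
  π_1 = 1/4·π_0 + 3/8·π_1 + 1/8·π_2 + 1/8·π_3 + 1/8·π_4 + 1/8·π_5
  π_2 = 1/8·π_0 + 1/8·π_1 + 1/8·π_2 + 1/8·π_3 + 1/8·π_4 + 1/8·π_5
  π_3 = 1/8·π_0 + 1/8·π_1 + 1/4·π_2 + 1/4·π_3 + 1/8·π_4 + 1/4·π_5
  π_4 = 1/4·π_0 + 1/8·π_1 + 1/8·π_2 + 1/4·π_3 + 3/8·π_4 + 1/8·π_5
  normalize: π_0 + π_1 + π_2 + π_3 + π_4 + π_5 = 1
Solving the linear system gives exactly π = [9/64, 73/384, 1/8, 71/392, 4145/18816, 1/7].

π = [0.1406, 0.1901, 0.1250, 0.1811, 0.2203, 0.1429]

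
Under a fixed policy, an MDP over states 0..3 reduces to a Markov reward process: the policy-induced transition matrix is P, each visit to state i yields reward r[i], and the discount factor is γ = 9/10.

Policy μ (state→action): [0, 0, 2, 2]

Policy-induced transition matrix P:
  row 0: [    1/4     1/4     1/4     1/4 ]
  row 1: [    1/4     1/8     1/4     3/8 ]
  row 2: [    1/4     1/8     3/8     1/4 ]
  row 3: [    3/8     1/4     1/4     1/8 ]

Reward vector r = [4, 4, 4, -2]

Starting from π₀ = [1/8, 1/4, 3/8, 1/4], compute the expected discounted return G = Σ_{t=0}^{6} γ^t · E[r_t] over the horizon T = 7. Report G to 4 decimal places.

t=0: π = [0.1250, 0.2500, 0.3750, 0.2500], E[r] = 2.5000, γ^t·E[r] = 2.500000, running G = 2.500000
t=1: π = [0.2813, 0.1719, 0.2969, 0.2500], E[r] = 2.5000, γ^t·E[r] = 2.250000, running G = 4.750000
t=2: π = [0.2813, 0.1914, 0.2871, 0.2402], E[r] = 2.5586, γ^t·E[r] = 2.072461, running G = 6.822461
t=3: π = [0.2800, 0.1902, 0.2859, 0.2439], E[r] = 2.5366, γ^t·E[r] = 1.849197, running G = 8.671658
t=4: π = [0.2805, 0.1905, 0.2857, 0.2433], E[r] = 2.5403, γ^t·E[r] = 1.666680, running G = 10.338338
t=5: π = [0.2804, 0.1905, 0.2857, 0.2434], E[r] = 2.5396, γ^t·E[r] = 1.499606, running G = 11.837944
t=6: π = [0.2804, 0.1905, 0.2857, 0.2434], E[r] = 2.5397, γ^t·E[r] = 1.349699, running G = 13.187643

G = 13.1876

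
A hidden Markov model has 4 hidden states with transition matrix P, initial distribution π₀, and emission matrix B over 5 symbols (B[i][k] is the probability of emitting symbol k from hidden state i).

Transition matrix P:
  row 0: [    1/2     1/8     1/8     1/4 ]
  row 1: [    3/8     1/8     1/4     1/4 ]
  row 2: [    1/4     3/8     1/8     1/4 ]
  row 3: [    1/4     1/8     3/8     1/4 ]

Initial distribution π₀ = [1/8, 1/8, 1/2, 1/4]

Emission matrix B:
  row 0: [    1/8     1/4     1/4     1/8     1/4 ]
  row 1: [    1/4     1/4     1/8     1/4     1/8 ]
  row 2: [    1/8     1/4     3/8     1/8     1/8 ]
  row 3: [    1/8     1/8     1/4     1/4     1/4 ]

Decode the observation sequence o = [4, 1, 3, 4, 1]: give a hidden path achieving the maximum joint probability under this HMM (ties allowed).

t=0: δ = [3.125e-02, 1.562e-02, 6.250e-02, 6.250e-02]  (obs o_0=4)
t=1: δ = [3.906e-03, 5.859e-03, 5.859e-03, 1.953e-03]  ψ = [0, 2, 3, 2]  (obs o_1=1)
t=2: δ = [2.747e-04, 5.493e-04, 1.831e-04, 3.662e-04]  ψ = [1, 2, 1, 1]  (obs o_2=3)
t=3: δ = [5.150e-05, 8.583e-06, 1.717e-05, 3.433e-05]  ψ = [1, 1, 1, 1]  (obs o_3=4)
t=4: δ = [6.437e-06, 1.609e-06, 3.219e-06, 1.609e-06]  ψ = [0, 0, 3, 0]  (obs o_4=1)
backtrack: best end state = 0; path = [3, 2, 1, 0, 0]

path = [3, 2, 1, 0, 0]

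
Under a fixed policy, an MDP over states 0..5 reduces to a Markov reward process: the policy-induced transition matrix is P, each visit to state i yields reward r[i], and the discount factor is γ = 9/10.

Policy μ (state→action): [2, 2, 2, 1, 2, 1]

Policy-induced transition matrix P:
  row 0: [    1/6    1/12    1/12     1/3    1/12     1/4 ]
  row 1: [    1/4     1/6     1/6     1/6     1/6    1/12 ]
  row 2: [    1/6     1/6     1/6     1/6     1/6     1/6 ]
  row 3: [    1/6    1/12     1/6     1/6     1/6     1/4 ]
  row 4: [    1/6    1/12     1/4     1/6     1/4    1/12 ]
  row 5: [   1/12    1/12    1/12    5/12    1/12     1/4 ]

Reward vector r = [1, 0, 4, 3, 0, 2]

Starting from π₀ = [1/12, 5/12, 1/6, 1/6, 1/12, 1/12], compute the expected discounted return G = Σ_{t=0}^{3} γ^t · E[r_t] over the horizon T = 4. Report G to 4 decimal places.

t=0: π = [0.0833, 0.4167, 0.1667, 0.1667, 0.0833, 0.0833], E[r] = 1.4167, γ^t·E[r] = 1.416667, running G = 1.416667
t=1: π = [0.1944, 0.1319, 0.1597, 0.2014, 0.1597, 0.1528], E[r] = 1.7431, γ^t·E[r] = 1.568750, running G = 2.985417
t=2: π = [0.1649, 0.1076, 0.1510, 0.2373, 0.1510, 0.1881], E[r] = 1.8571, γ^t·E[r] = 1.504219, running G = 4.489635
t=3: π = [0.1600, 0.1049, 0.1498, 0.2412, 0.1498, 0.1943], E[r] = 1.8714, γ^t·E[r] = 1.364273, running G = 5.853909

G = 5.8539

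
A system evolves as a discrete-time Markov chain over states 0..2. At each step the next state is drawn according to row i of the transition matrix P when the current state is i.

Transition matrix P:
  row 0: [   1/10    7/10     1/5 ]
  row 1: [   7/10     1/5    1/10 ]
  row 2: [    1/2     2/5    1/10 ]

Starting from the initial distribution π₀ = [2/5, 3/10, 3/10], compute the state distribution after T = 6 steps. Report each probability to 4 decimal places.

π = [0.4210, 0.4372, 0.1418]

t=0: π = [0.4000, 0.3000, 0.3000]
t=1: π = [0.4000, 0.4600, 0.1400]
t=2: π = [0.4320, 0.4280, 0.1400]
t=3: π = [0.4128, 0.4440, 0.1432]
t=4: π = [0.4237, 0.4350, 0.1413]
t=5: π = [0.4175, 0.4401, 0.1424]
t=6: π = [0.4210, 0.4372, 0.1418]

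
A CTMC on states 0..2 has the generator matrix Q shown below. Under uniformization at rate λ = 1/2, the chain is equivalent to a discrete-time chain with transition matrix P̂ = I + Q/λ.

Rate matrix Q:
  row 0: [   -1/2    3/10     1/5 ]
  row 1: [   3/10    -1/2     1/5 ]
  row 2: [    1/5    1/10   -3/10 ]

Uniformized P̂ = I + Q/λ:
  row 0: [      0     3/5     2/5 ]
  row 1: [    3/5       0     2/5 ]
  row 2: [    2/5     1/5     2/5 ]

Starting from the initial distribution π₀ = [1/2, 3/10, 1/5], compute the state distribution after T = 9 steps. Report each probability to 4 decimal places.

t=0: π = [0.5000, 0.3000, 0.2000]
t=1: π = [0.2600, 0.3400, 0.4000]
t=2: π = [0.3640, 0.2360, 0.4000]
t=3: π = [0.3016, 0.2984, 0.4000]
t=4: π = [0.3390, 0.2610, 0.4000]
t=5: π = [0.3166, 0.2834, 0.4000]
t=6: π = [0.3301, 0.2699, 0.4000]
t=7: π = [0.3220, 0.2780, 0.4000]
t=8: π = [0.3268, 0.2732, 0.4000]
t=9: π = [0.3239, 0.2761, 0.4000]

π = [0.3239, 0.2761, 0.4000]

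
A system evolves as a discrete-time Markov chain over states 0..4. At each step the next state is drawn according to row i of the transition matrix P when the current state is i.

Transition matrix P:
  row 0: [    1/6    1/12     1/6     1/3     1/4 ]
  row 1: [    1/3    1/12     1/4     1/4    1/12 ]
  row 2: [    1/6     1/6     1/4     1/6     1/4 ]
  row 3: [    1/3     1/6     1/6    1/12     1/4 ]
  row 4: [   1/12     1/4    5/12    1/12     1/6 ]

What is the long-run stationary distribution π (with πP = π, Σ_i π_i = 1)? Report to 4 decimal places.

Balance equations π_j = Σ_i π_i·P[i][j]:
  π_0 = 1/6·π_0 + 1/3·π_1 + 1/6·π_2 + 1/3·π_3 + 1/12·π_4
  π_1 = 1/12·π_0 + 1/12·π_1 + 1/6·π_2 + 1/6·π_3 + 1/4·π_4
  π_2 = 1/6·π_0 + 1/4·π_1 + 1/4·π_2 + 1/6·π_3 + 5/12·π_4
  π_3 = 1/3·π_0 + 1/4·π_1 + 1/6·π_2 + 1/12·π_3 + 1/12·π_4
  normalize: π_0 + π_1 + π_2 + π_3 + π_4 = 1
Solving the linear system gives exactly π = [5417/26386, 4063/26386, 6657/26386, 4785/26386, 2732/13193].

π = [0.2053, 0.1540, 0.2523, 0.1813, 0.2071]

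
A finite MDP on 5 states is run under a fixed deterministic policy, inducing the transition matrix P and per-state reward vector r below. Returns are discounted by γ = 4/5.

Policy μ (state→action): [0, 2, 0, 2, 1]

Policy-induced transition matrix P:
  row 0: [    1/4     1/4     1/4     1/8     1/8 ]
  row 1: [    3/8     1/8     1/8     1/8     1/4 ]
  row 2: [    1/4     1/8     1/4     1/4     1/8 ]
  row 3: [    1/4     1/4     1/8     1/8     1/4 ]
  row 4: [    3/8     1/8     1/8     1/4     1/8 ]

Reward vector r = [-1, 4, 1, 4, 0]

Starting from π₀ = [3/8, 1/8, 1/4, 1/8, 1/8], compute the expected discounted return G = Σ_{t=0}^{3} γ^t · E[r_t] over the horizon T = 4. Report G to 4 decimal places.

t=0: π = [0.3750, 0.1250, 0.2500, 0.1250, 0.1250], E[r] = 0.8750, γ^t·E[r] = 0.875000, running G = 0.875000
t=1: π = [0.2813, 0.1875, 0.2031, 0.1719, 0.1563], E[r] = 1.3594, γ^t·E[r] = 1.087500, running G = 1.962500
t=2: π = [0.2930, 0.1816, 0.1855, 0.1699, 0.1699], E[r] = 1.2988, γ^t·E[r] = 0.831250, running G = 2.793750
t=3: π = [0.2939, 0.1829, 0.1848, 0.1694, 0.1689], E[r] = 1.3000, γ^t·E[r] = 0.665625, running G = 3.459375

G = 3.4594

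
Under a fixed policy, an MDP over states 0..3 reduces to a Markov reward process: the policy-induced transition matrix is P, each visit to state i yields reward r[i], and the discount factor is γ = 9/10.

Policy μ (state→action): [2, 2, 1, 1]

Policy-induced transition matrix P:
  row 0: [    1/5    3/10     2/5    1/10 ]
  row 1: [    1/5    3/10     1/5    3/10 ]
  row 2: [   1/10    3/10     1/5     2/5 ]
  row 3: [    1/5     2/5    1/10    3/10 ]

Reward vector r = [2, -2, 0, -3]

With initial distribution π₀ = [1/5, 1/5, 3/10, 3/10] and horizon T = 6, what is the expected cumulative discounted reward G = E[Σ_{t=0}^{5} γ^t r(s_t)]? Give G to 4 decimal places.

G = -5.1888

t=0: π = [0.2000, 0.2000, 0.3000, 0.3000], E[r] = -0.9000, γ^t·E[r] = -0.900000, running G = -0.900000
t=1: π = [0.1700, 0.3300, 0.2100, 0.2900], E[r] = -1.1900, γ^t·E[r] = -1.071000, running G = -1.971000
t=2: π = [0.1790, 0.3290, 0.2050, 0.2870], E[r] = -1.1610, γ^t·E[r] = -0.940410, running G = -2.911410
t=3: π = [0.1795, 0.3287, 0.2071, 0.2847], E[r] = -1.1525, γ^t·E[r] = -0.840173, running G = -3.751583
t=4: π = [0.1793, 0.3285, 0.2074, 0.2848], E[r] = -1.1528, γ^t·E[r] = -0.756346, running G = -4.507928
t=5: π = [0.1793, 0.3285, 0.2074, 0.2849], E[r] = -1.1531, γ^t·E[r] = -0.680896, running G = -5.188824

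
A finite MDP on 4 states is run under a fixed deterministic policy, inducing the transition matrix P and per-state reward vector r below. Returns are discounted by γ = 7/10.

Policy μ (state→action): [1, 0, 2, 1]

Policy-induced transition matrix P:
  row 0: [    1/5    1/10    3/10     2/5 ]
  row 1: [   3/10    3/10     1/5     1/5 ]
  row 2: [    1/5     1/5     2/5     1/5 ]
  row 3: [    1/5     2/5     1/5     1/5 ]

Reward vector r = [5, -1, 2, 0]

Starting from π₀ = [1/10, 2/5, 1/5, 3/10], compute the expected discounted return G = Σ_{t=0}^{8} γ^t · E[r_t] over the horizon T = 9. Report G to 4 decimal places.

G = 3.6368

t=0: π = [0.1000, 0.4000, 0.2000, 0.3000], E[r] = 0.5000, γ^t·E[r] = 0.500000, running G = 0.500000
t=1: π = [0.2400, 0.2900, 0.2500, 0.2200], E[r] = 1.4100, γ^t·E[r] = 0.987000, running G = 1.487000
t=2: π = [0.2290, 0.2490, 0.2740, 0.2480], E[r] = 1.4440, γ^t·E[r] = 0.707560, running G = 2.194560
t=3: π = [0.2249, 0.2516, 0.2777, 0.2458], E[r] = 1.4283, γ^t·E[r] = 0.489907, running G = 2.684467
t=4: π = [0.2252, 0.2518, 0.2780, 0.2450], E[r] = 1.4300, γ^t·E[r] = 0.343350, running G = 3.027817
t=5: π = [0.2252, 0.2517, 0.2781, 0.2450], E[r] = 1.4305, γ^t·E[r] = 0.240423, running G = 3.268241
t=6: π = [0.2252, 0.2517, 0.2781, 0.2450], E[r] = 1.4305, γ^t·E[r] = 0.168292, running G = 3.436533
t=7: π = [0.2252, 0.2517, 0.2781, 0.2450], E[r] = 1.4305, γ^t·E[r] = 0.117805, running G = 3.554338
t=8: π = [0.2252, 0.2517, 0.2781, 0.2450], E[r] = 1.4305, γ^t·E[r] = 0.082463, running G = 3.636801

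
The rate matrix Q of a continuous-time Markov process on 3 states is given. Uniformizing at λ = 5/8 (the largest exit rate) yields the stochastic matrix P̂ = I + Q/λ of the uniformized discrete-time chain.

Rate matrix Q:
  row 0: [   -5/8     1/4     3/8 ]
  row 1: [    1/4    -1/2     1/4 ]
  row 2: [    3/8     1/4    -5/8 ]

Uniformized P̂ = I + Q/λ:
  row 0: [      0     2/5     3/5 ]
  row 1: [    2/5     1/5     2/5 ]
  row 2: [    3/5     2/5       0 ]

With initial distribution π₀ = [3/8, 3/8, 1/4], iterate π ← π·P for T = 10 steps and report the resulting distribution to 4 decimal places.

t=0: π = [0.3750, 0.3750, 0.2500]
t=1: π = [0.3000, 0.3250, 0.3750]
t=2: π = [0.3550, 0.3350, 0.3100]
t=3: π = [0.3200, 0.3330, 0.3470]
t=4: π = [0.3414, 0.3334, 0.3252]
t=5: π = [0.3285, 0.3333, 0.3382]
t=6: π = [0.3362, 0.3333, 0.3304]
t=7: π = [0.3316, 0.3333, 0.3351]
t=8: π = [0.3344, 0.3333, 0.3323]
t=9: π = [0.3327, 0.3333, 0.3340]
t=10: π = [0.3337, 0.3333, 0.3330]

π = [0.3337, 0.3333, 0.3330]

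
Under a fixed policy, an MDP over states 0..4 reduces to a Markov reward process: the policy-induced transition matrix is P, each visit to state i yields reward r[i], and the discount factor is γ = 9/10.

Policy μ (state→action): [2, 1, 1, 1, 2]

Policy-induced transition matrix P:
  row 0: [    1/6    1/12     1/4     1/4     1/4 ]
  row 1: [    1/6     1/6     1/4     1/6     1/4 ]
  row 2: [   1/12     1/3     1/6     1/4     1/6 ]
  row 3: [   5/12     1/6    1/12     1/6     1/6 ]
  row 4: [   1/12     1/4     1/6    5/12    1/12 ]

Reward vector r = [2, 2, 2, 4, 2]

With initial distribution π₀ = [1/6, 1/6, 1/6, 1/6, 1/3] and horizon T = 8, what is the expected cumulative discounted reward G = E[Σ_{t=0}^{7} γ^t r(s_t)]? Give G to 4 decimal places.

G = 14.0664

t=0: π = [0.1667, 0.1667, 0.1667, 0.1667, 0.3333], E[r] = 2.3333, γ^t·E[r] = 2.333333, running G = 2.333333
t=1: π = [0.1667, 0.2083, 0.1806, 0.2778, 0.1667], E[r] = 2.5556, γ^t·E[r] = 2.300000, running G = 4.633333
t=2: π = [0.2072, 0.1968, 0.1748, 0.2373, 0.1840], E[r] = 2.4745, γ^t·E[r] = 2.004375, running G = 6.637708
t=3: π = [0.1961, 0.1939, 0.1806, 0.2445, 0.1850], E[r] = 2.4890, γ^t·E[r] = 1.814484, running G = 8.452193
t=4: π = [0.1973, 0.1958, 0.1788, 0.2443, 0.1837], E[r] = 2.4886, γ^t·E[r] = 1.632772, running G = 10.084965
t=5: π = [0.1975, 0.1953, 0.1791, 0.2439, 0.1841], E[r] = 2.4879, γ^t·E[r] = 1.469076, running G = 11.554041
t=6: π = [0.1974, 0.1954, 0.1791, 0.2441, 0.1841], E[r] = 2.4882, γ^t·E[r] = 1.322310, running G = 12.876351
t=7: π = [0.1974, 0.1954, 0.1791, 0.2441, 0.1841], E[r] = 2.4881, γ^t·E[r] = 1.190055, running G = 14.066405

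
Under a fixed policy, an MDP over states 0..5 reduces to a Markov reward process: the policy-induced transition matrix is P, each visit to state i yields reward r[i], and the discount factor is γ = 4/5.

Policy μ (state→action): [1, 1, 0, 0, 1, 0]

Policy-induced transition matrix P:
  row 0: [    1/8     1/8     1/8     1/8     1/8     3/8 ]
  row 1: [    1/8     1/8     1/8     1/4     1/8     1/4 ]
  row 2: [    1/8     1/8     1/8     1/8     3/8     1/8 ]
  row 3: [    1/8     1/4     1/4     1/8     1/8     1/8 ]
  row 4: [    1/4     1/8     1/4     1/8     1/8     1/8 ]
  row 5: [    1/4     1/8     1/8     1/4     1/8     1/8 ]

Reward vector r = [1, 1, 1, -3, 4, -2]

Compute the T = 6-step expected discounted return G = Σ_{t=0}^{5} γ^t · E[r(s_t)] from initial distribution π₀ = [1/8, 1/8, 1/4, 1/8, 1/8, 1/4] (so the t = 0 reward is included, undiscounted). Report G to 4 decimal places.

t=0: π = [0.1250, 0.1250, 0.2500, 0.1250, 0.1250, 0.2500], E[r] = 0.1250, γ^t·E[r] = 0.125000, running G = 0.125000
t=1: π = [0.1719, 0.1406, 0.1563, 0.1719, 0.1875, 0.1719], E[r] = 0.3594, γ^t·E[r] = 0.287500, running G = 0.412500
t=2: π = [0.1699, 0.1465, 0.1699, 0.1641, 0.1641, 0.1855], E[r] = 0.2793, γ^t·E[r] = 0.178750, running G = 0.591250
t=3: π = [0.1687, 0.1455, 0.1660, 0.1665, 0.1675, 0.1858], E[r] = 0.2791, γ^t·E[r] = 0.142875, running G = 0.734125
t=4: π = [0.1692, 0.1458, 0.1667, 0.1664, 0.1665, 0.1854], E[r] = 0.2778, γ^t·E[r] = 0.113775, running G = 0.847900
t=5: π = [0.1690, 0.1458, 0.1666, 0.1664, 0.1667, 0.1855], E[r] = 0.2779, γ^t·E[r] = 0.091070, running G = 0.938970

G = 0.9390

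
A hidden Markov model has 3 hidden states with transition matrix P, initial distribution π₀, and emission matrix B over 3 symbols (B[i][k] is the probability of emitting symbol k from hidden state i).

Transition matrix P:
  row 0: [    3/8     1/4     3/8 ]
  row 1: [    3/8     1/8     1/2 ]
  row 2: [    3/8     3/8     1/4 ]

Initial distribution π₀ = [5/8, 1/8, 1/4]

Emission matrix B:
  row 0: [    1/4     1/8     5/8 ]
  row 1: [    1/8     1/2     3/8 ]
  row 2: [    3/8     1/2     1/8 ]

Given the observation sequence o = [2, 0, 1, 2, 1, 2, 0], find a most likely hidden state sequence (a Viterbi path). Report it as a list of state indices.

path = [0, 2, 1, 0, 2, 0, 2]

t=0: δ = [3.906e-01, 4.688e-02, 3.125e-02]  (obs o_0=2)
t=1: δ = [3.662e-02, 1.221e-02, 5.493e-02]  ψ = [0, 0, 0]  (obs o_1=0)
t=2: δ = [2.575e-03, 1.030e-02, 6.866e-03]  ψ = [2, 2, 0]  (obs o_2=1)
t=3: δ = [2.414e-03, 9.656e-04, 6.437e-04]  ψ = [1, 2, 1]  (obs o_3=2)
t=4: δ = [1.132e-04, 3.017e-04, 4.526e-04]  ψ = [0, 0, 0]  (obs o_4=1)
t=5: δ = [1.061e-04, 6.365e-05, 1.886e-05]  ψ = [2, 2, 1]  (obs o_5=2)
t=6: δ = [9.945e-06, 3.315e-06, 1.492e-05]  ψ = [0, 0, 0]  (obs o_6=0)
backtrack: best end state = 2; path = [0, 2, 1, 0, 2, 0, 2]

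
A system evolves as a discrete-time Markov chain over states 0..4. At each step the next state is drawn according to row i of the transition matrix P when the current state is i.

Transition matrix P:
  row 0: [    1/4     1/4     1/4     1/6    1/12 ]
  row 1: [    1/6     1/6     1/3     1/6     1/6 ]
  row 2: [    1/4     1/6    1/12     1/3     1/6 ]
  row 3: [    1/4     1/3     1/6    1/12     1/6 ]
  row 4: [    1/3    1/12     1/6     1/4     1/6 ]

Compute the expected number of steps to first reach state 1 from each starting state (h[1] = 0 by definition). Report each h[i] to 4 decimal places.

First-step conditioning: h[1] = 0; for i ≠ 1, h[i] = 1 + Σ_k P[i][k]·h[k].
  h[0] = 1 + 1/4·h[0] + 1/4·h[2] + 1/6·h[3] + 1/12·h[4]
  h[2] = 1 + 1/4·h[0] + 1/12·h[2] + 1/3·h[3] + 1/6·h[4]
  h[3] = 1 + 1/4·h[0] + 1/6·h[2] + 1/12·h[3] + 1/6·h[4]
  h[4] = 1 + 1/3·h[0] + 1/6·h[2] + 1/4·h[3] + 1/6·h[4]
Solving the 4×4 linear system over states ≠ 1 gives exactly h = [8104/1857, 0, 2900/619, 7540/1857, 9472/1857] (h[1] = 0 is the target).

h = [4.3640, 0.0000, 4.6850, 4.0603, 5.1007]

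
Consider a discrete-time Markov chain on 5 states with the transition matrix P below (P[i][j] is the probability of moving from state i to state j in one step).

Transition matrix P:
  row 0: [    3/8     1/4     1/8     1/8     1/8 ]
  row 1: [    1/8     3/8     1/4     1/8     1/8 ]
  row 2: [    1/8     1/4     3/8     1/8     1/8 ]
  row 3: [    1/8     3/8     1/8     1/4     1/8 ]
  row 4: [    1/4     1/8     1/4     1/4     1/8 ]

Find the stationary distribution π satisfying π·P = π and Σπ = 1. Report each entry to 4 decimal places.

π = [0.1875, 0.2908, 0.2360, 0.1607, 0.1250]

Balance equations π_j = Σ_i π_i·P[i][j]:
  π_0 = 3/8·π_0 + 1/8·π_1 + 1/8·π_2 + 1/8·π_3 + 1/4·π_4
  π_1 = 1/4·π_0 + 3/8·π_1 + 1/4·π_2 + 3/8·π_3 + 1/8·π_4
  π_2 = 1/8·π_0 + 1/4·π_1 + 3/8·π_2 + 1/8·π_3 + 1/4·π_4
  π_3 = 1/8·π_0 + 1/8·π_1 + 1/8·π_2 + 1/4·π_3 + 1/4·π_4
  normalize: π_0 + π_1 + π_2 + π_3 + π_4 = 1
Solving the linear system gives exactly π = [3/16, 57/196, 185/784, 9/56, 1/8].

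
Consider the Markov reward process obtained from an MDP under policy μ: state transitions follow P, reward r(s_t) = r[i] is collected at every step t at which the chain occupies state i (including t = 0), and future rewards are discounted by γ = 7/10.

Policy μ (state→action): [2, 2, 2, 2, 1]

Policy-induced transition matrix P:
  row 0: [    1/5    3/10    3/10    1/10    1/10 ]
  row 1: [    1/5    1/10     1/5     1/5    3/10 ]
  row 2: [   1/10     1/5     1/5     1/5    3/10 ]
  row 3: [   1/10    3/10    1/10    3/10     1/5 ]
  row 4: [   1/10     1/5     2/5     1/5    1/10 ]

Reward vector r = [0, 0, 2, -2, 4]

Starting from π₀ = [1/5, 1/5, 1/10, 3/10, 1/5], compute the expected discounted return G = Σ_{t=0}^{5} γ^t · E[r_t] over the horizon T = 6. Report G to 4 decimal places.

G = 2.0737

t=0: π = [0.2000, 0.2000, 0.1000, 0.3000, 0.2000], E[r] = 0.4000, γ^t·E[r] = 0.400000, running G = 0.400000
t=1: π = [0.1400, 0.2300, 0.2300, 0.2100, 0.1900], E[r] = 0.8000, γ^t·E[r] = 0.560000, running G = 0.960000
t=2: π = [0.1370, 0.2120, 0.2310, 0.2070, 0.2130], E[r] = 0.9000, γ^t·E[r] = 0.441000, running G = 1.401000
t=3: π = [0.1349, 0.2132, 0.2356, 0.2070, 0.2093], E[r] = 0.8944, γ^t·E[r] = 0.306779, running G = 1.707779
t=4: π = [0.1348, 0.2129, 0.2347, 0.2072, 0.2105], E[r] = 0.8967, γ^t·E[r] = 0.215302, running G = 1.923082
t=5: π = [0.1348, 0.2129, 0.2349, 0.2072, 0.2102], E[r] = 0.8961, γ^t·E[r] = 0.150612, running G = 2.073693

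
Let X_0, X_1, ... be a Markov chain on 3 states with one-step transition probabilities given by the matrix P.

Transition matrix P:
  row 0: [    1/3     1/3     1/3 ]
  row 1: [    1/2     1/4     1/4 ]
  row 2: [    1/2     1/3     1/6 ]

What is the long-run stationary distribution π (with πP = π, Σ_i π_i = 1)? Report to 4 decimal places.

π = [0.4286, 0.3077, 0.2637]

Balance equations π_j = Σ_i π_i·P[i][j]:
  π_0 = 1/3·π_0 + 1/2·π_1 + 1/2·π_2
  π_1 = 1/3·π_0 + 1/4·π_1 + 1/3·π_2
  normalize: π_0 + π_1 + π_2 = 1
Solving the linear system gives exactly π = [3/7, 4/13, 24/91].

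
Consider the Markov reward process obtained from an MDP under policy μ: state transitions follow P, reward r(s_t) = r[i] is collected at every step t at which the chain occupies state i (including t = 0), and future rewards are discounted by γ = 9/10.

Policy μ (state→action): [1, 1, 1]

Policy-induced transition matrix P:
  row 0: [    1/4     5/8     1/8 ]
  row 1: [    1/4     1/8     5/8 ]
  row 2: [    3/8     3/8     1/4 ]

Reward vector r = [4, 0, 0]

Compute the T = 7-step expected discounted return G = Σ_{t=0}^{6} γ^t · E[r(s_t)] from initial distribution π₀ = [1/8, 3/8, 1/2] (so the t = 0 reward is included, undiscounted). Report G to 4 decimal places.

t=0: π = [0.1250, 0.3750, 0.5000], E[r] = 0.5000, γ^t·E[r] = 0.500000, running G = 0.500000
t=1: π = [0.3125, 0.3125, 0.3750], E[r] = 1.2500, γ^t·E[r] = 1.125000, running G = 1.625000
t=2: π = [0.2969, 0.3750, 0.3281], E[r] = 1.1875, γ^t·E[r] = 0.961875, running G = 2.586875
t=3: π = [0.2910, 0.3555, 0.3535], E[r] = 1.1641, γ^t·E[r] = 0.848602, running G = 3.435477
t=4: π = [0.2942, 0.3589, 0.3469], E[r] = 1.1768, γ^t·E[r] = 0.772071, running G = 4.207547
t=5: π = [0.2934, 0.3588, 0.3478], E[r] = 1.1735, γ^t·E[r] = 0.692918, running G = 4.900465
t=6: π = [0.2935, 0.3586, 0.3479], E[r] = 1.1739, γ^t·E[r] = 0.623861, running G = 5.524326

G = 5.5243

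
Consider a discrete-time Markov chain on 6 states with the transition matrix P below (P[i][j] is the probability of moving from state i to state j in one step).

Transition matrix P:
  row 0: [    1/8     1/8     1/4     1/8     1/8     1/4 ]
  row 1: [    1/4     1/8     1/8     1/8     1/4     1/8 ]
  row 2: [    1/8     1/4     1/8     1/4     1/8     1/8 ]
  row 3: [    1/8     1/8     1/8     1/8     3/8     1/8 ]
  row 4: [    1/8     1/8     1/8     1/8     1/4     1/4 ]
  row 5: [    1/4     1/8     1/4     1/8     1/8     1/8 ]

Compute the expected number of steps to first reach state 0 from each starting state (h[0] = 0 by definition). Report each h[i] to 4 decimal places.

h = [0.0000, 5.3977, 6.0829, 6.1567, 6.0725, 5.3990]

First-step conditioning: h[0] = 0; for i ≠ 0, h[i] = 1 + Σ_k P[i][k]·h[k].
  h[1] = 1 + 1/8·h[1] + 1/8·h[2] + 1/8·h[3] + 1/4·h[4] + 1/8·h[5]
  h[2] = 1 + 1/4·h[1] + 1/8·h[2] + 1/4·h[3] + 1/8·h[4] + 1/8·h[5]
  h[3] = 1 + 1/8·h[1] + 1/8·h[2] + 1/8·h[3] + 3/8·h[4] + 1/8·h[5]
  h[4] = 1 + 1/8·h[1] + 1/8·h[2] + 1/8·h[3] + 1/4·h[4] + 1/4·h[5]
  h[5] = 1 + 1/8·h[1] + 1/4·h[2] + 1/8·h[3] + 1/8·h[4] + 1/8·h[5]
Solving the 5×5 linear system over states ≠ 0 gives exactly h = [0, 4167/772, 1174/193, 4753/772, 1172/193, 1042/193] (h[0] = 0 is the target).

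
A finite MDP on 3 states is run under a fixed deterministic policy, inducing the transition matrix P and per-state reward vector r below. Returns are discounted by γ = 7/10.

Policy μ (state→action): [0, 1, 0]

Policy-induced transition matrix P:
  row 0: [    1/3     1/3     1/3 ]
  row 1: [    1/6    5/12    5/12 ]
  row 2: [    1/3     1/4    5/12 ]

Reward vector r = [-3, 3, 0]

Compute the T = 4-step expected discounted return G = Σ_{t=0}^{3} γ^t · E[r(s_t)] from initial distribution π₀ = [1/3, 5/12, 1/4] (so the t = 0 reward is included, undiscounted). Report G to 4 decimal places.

G = 0.5560

t=0: π = [0.3333, 0.4167, 0.2500], E[r] = 0.2500, γ^t·E[r] = 0.250000, running G = 0.250000
t=1: π = [0.2639, 0.3472, 0.3889], E[r] = 0.2500, γ^t·E[r] = 0.175000, running G = 0.425000
t=2: π = [0.2755, 0.3299, 0.3947], E[r] = 0.1632, γ^t·E[r] = 0.079965, running G = 0.504965
t=3: π = [0.2784, 0.3279, 0.3937], E[r] = 0.1487, γ^t·E[r] = 0.051013, running G = 0.555979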